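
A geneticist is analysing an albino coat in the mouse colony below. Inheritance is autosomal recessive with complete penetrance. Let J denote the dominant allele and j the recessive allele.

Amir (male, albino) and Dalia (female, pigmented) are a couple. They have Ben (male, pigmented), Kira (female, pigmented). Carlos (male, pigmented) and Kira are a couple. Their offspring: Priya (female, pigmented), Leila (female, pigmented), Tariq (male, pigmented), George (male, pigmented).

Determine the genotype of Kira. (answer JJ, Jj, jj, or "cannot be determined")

From phenotype alone, Kira is JJ or Jj.
Kira is pigmented so carries J and received j from Amir (jj), so Kira is Jj.

Jj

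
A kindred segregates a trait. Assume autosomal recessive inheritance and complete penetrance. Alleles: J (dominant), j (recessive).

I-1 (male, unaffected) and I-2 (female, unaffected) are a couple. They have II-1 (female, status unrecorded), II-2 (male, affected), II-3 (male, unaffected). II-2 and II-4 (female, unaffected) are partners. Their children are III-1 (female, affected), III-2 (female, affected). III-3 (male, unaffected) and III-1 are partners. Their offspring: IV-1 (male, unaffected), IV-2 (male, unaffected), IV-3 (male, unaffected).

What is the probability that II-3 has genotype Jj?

2/3

I-1 is unaffected so carries J and passed j to II-2 (jj), so I-1 is Jj.
I-2 is unaffected so carries J and passed j to II-2 (jj), so I-2 is Jj.
Their cross gives offspring ratios 1/4 JJ : 1/2 Jj : 1/4 jj. Conditioning on II-3 being unaffected, P(Jj) = 1/2 / 3/4 = 2/3.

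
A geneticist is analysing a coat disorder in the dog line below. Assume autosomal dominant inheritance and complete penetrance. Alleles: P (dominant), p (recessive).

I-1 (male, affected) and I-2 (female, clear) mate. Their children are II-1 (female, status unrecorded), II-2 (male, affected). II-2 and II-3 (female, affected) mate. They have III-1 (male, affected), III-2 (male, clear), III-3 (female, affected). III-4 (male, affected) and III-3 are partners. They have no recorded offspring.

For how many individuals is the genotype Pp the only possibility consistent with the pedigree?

Obligate heterozygotes: II-2 is affected so carries P and received p from I-2 (pp), so II-2 is Pp; II-3 is affected so carries P and passed p to III-2 (pp), so II-3 is Pp.
Every other individual is either homozygous by phenotype or has at least one consistent homozygous assignment, so the count is 2.

2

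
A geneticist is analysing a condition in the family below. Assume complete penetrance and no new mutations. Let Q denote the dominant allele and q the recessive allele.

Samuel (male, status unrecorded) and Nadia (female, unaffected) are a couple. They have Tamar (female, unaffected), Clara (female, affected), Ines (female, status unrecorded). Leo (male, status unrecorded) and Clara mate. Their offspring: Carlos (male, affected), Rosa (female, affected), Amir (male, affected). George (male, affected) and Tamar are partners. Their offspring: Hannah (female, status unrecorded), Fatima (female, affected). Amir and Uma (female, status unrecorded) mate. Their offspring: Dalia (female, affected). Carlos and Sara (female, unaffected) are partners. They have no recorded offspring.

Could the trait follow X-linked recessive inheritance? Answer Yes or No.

Yes

A consistent assignment under X-linked recessive exists: Samuel X^q Y, Nadia X^Q X^q, Tamar X^Q X^q, Clara X^q X^q, Ines X^Q X^q, Leo X^q Y, George X^q Y, Carlos X^q Y, Rosa X^q X^q, Amir X^q Y, Uma X^Q X^q, Sara X^Q X^Q, Hannah X^Q X^q, Fatima X^q X^q, Dalia X^q X^q.
In this assignment every recorded phenotype matches its genotype and every non-founder's genotype is obtainable from its parents' genotypes, so the pedigree is consistent.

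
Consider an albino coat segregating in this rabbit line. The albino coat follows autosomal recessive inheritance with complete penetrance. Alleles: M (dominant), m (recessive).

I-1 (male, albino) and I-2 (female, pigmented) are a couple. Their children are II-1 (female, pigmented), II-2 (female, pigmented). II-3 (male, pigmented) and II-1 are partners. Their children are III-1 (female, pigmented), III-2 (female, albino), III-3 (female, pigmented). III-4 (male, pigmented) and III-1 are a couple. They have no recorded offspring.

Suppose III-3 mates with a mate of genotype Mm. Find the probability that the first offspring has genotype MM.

II-3 is pigmented so carries M and passed m to III-2 (mm), so II-3 is Mm.
II-1 is pigmented so carries M and received m from I-1 (mm), so II-1 is Mm.
III-3 is a pigmented offspring of II-3 (Mm) × II-1 (Mm), whose cross gives 1/4 MM : 1/2 Mm : 1/4 mm; conditioning on being pigmented, III-3 is MM with probability 1/3, Mm with probability 2/3.
Summing over parental genotype combinations, P(offspring has genotype MM) = 1/3·1/2 + 2/3·1/4 = 1/3.

1/3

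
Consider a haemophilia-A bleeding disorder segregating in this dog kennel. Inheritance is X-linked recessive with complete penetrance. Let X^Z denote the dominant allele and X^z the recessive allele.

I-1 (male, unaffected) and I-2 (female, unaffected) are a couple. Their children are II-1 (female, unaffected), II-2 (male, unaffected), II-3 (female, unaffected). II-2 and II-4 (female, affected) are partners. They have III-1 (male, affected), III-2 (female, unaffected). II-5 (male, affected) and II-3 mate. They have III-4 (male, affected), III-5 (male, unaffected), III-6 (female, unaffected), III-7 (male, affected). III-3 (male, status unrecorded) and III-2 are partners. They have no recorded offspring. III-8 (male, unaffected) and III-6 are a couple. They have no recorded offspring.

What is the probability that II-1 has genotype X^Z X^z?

1/2

I-1 is unaffected, so I-1 is X^Z Y.
I-2 is unaffected so carries Z and passed z to II-3 (X^Z X^z, whose Z came from I-1), so I-2 is X^Z X^z.
Their cross gives offspring ratios 1/2 X^Z X^Z : 1/2 X^Z X^z. Conditioning on II-1 being unaffected, P(X^Z X^z) = 1/2 / 1 = 1/2.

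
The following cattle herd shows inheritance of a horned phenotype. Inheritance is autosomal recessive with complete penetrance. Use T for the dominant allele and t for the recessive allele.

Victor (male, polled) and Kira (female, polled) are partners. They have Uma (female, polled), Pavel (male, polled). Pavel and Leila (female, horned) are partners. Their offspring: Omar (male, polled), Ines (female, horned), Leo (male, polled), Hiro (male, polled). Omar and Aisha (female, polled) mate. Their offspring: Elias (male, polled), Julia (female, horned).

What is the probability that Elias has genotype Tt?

2/3

Omar is polled so carries T and received t from Leila (tt), so Omar is Tt.
Aisha is polled so carries T and passed t to Julia (tt), so Aisha is Tt.
Their cross gives offspring ratios 1/4 TT : 1/2 Tt : 1/4 tt. Conditioning on Elias being polled, P(Tt) = 1/2 / 3/4 = 2/3.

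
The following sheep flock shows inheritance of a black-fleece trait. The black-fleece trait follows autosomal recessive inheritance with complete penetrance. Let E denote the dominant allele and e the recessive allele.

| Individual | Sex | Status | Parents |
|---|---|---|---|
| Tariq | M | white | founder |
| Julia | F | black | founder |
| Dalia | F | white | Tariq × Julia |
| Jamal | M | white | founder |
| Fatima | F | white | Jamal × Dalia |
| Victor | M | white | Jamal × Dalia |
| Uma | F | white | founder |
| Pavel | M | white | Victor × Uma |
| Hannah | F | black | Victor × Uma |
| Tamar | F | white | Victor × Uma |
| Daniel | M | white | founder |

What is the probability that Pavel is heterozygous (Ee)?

Victor is white so carries E and passed e to Hannah (ee), so Victor is Ee.
Uma is white so carries E and passed e to Hannah (ee), so Uma is Ee.
Their cross gives offspring ratios 1/4 EE : 1/2 Ee : 1/4 ee. Conditioning on Pavel being white, P(Ee) = 1/2 / 3/4 = 2/3.

2/3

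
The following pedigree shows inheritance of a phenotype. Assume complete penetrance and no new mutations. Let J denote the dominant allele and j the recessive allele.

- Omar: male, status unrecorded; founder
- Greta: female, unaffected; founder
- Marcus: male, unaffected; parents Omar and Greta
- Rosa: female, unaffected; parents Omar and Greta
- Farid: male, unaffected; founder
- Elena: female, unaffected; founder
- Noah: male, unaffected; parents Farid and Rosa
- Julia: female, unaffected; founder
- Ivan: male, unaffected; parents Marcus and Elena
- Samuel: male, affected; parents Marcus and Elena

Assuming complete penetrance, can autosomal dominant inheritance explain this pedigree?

No

Under autosomal dominant, Samuel (affected, male) cannot arise from Marcus (unaffected) × Elena (unaffected).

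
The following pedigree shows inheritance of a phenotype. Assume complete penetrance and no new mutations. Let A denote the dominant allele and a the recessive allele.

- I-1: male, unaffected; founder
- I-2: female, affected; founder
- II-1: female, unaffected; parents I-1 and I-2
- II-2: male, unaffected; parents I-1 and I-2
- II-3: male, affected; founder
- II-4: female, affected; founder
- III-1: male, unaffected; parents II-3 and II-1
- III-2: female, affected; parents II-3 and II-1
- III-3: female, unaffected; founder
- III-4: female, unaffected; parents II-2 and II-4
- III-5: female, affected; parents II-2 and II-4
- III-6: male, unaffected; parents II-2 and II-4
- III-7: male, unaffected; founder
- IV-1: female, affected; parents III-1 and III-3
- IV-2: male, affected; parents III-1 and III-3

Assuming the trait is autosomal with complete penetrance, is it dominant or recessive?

recessive

III-1 and III-3 are both unaffected yet have an affected child IV-1. Under dominance, an affected child requires at least one affected parent, so the trait cannot be dominant.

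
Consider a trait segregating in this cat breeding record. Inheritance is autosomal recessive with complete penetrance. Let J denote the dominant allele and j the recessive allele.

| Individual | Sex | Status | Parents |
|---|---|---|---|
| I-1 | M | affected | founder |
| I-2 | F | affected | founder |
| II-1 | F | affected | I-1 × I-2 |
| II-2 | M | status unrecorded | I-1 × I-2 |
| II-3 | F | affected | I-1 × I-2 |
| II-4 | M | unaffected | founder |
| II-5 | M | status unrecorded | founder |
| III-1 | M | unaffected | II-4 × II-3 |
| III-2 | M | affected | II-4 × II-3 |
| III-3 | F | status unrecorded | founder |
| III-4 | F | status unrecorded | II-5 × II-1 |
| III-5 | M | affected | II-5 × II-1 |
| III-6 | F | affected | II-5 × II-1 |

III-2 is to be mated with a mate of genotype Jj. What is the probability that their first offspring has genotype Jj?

III-2 is affected, so III-2 is jj.
The cross gives 1/2 Jj : 1/2 jj, so P(offspring has genotype Jj) = 1/2.

1/2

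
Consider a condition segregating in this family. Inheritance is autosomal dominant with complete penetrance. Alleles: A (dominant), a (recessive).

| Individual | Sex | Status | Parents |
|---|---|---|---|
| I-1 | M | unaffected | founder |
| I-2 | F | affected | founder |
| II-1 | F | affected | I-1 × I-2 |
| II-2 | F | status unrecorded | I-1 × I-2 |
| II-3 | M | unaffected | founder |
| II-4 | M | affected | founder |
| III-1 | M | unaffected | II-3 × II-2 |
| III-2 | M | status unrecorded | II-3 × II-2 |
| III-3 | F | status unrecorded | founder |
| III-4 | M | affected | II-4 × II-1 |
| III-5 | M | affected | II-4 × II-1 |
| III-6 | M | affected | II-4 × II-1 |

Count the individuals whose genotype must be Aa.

Obligate heterozygotes: II-1 is affected so carries A and received a from I-1 (aa), so II-1 is Aa.
Every other individual is either homozygous by phenotype or has at least one consistent homozygous assignment, so the count is 1.

1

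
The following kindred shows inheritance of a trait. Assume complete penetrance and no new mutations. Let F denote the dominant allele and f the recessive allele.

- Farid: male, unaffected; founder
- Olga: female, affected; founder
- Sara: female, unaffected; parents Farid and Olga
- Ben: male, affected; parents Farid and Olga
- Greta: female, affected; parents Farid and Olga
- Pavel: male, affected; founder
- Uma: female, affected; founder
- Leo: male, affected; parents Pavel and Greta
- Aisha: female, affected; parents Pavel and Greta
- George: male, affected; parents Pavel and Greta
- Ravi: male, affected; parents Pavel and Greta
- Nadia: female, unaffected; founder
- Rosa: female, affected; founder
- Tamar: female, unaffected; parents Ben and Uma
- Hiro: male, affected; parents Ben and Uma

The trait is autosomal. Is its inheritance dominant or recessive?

dominant

Ben and Uma are both affected yet have an unaffected child Tamar. Under a recessive model two affected parents are homozygous and every child would be affected, so the trait cannot be recessive.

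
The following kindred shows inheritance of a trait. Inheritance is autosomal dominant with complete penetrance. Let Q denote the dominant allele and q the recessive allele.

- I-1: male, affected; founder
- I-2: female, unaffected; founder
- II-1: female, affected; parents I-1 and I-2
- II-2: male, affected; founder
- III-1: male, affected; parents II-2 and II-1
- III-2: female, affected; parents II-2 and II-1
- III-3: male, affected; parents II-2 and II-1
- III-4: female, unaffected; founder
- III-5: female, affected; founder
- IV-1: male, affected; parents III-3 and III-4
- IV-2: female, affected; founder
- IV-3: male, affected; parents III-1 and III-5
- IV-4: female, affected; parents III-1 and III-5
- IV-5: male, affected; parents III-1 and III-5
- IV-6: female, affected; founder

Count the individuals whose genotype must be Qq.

Obligate heterozygotes: II-1 is affected so carries Q and received q from I-2 (qq), so II-1 is Qq; IV-1 is affected so carries Q and received q from III-4 (qq), so IV-1 is Qq.
Every other individual is either homozygous by phenotype or has at least one consistent homozygous assignment, so the count is 2.

2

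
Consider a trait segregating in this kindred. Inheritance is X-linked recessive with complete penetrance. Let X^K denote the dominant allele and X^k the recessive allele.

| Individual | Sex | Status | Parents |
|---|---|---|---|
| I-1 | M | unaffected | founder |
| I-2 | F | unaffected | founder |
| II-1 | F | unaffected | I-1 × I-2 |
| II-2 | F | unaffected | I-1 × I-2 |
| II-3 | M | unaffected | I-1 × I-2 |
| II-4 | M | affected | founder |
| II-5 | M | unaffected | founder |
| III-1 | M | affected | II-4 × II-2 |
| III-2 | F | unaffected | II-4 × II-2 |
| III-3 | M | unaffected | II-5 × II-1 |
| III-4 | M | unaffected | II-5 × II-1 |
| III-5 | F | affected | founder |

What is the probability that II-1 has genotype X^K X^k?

1/5

I-1 is unaffected, so I-1 is X^K Y.
I-2 is unaffected so carries K and passed k to II-2 (X^K X^k, whose K came from I-1), so I-2 is X^K X^k.
Their cross gives offspring ratios 1/2 X^K X^K : 1/2 X^K X^k. Conditioning on II-1 being unaffected, P(X^K X^k) = 1/2 / 1 = 1/2 before taking II-1's own offspring into account.
II-5 is unaffected, so II-5 is X^K Y.
Now use II-1's offspring. Probability of each recorded status — unaffected son III-3: 1/2 if II-1 is X^K X^k, 1 if X^K X^K; unaffected son III-4: 1/2 if II-1 is X^K X^k, 1 if X^K X^K.
Bayes: P(X^K X^k) = 1/2·1/4 / (1/2·1/4 + 1/2·1) = 1/5.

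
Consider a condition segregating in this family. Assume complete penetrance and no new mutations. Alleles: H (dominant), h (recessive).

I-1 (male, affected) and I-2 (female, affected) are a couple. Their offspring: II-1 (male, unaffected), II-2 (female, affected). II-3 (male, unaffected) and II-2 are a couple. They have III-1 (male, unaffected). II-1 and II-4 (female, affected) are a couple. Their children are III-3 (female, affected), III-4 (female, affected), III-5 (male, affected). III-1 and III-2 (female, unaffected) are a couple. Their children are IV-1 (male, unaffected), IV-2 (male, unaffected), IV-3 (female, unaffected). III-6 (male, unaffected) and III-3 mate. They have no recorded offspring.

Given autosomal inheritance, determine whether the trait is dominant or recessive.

dominant

I-1 and I-2 are both affected yet have an unaffected child II-1. Under a recessive model two affected parents are homozygous and every child would be affected, so the trait cannot be recessive.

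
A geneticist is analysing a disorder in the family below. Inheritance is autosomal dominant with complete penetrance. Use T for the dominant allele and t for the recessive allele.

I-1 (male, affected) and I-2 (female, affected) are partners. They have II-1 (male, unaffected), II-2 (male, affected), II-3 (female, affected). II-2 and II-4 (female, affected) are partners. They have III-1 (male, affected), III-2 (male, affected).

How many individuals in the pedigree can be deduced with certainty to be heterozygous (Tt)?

2

Obligate heterozygotes: I-1 is affected so carries T and passed t to II-1 (tt), so I-1 is Tt; I-2 is affected so carries T and passed t to II-1 (tt), so I-2 is Tt.
Every other individual is either homozygous by phenotype or has at least one consistent homozygous assignment, so the count is 2.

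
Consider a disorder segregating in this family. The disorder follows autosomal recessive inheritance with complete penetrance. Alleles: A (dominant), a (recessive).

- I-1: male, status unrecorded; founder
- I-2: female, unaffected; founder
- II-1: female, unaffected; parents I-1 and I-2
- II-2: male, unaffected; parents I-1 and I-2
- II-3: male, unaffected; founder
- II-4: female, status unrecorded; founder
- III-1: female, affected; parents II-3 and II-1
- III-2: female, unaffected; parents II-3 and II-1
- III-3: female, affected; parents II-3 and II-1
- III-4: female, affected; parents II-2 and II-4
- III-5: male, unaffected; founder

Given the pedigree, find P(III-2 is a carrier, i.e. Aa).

II-3 is unaffected so carries A and passed a to III-1 (aa), so II-3 is Aa.
II-1 is unaffected so carries A and passed a to III-1 (aa), so II-1 is Aa.
Their cross gives offspring ratios 1/4 AA : 1/2 Aa : 1/4 aa. Conditioning on III-2 being unaffected, P(Aa) = 1/2 / 3/4 = 2/3.

2/3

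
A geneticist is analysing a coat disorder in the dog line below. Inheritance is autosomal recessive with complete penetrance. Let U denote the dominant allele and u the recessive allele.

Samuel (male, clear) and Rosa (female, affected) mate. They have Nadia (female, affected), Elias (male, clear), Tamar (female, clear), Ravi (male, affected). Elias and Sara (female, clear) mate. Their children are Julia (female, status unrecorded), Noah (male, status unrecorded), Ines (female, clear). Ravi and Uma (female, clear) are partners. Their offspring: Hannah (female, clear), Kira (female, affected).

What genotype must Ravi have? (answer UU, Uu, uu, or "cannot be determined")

Ravi is affected, so Ravi is uu.

uu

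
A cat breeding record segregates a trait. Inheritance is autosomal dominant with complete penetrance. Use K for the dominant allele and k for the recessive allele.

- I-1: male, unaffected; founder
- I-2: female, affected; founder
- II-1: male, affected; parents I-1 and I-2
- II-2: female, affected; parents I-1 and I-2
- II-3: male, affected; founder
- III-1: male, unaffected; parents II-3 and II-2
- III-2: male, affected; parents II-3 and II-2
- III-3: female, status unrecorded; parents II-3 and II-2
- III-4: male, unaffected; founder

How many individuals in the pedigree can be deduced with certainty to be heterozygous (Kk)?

3

Obligate heterozygotes: II-1 is affected so carries K and received k from I-1 (kk), so II-1 is Kk; II-2 is affected so carries K and received k from I-1 (kk), so II-2 is Kk; II-3 is affected so carries K and passed k to III-1 (kk), so II-3 is Kk.
Every other individual is either homozygous by phenotype or has at least one consistent homozygous assignment, so the count is 3.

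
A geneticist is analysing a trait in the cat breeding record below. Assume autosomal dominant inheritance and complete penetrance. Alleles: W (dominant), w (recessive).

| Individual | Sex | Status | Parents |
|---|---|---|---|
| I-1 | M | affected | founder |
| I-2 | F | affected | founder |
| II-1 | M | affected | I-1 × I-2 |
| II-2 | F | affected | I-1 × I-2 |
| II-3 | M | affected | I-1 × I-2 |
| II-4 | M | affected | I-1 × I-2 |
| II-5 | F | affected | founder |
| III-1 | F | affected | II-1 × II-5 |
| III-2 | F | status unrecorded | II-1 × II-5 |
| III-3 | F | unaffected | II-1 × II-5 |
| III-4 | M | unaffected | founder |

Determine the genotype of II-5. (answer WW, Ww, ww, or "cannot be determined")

From phenotype alone, II-5 is WW or Ww.
II-5 is affected so carries W and passed w to III-3 (ww), so II-5 is Ww.

Ww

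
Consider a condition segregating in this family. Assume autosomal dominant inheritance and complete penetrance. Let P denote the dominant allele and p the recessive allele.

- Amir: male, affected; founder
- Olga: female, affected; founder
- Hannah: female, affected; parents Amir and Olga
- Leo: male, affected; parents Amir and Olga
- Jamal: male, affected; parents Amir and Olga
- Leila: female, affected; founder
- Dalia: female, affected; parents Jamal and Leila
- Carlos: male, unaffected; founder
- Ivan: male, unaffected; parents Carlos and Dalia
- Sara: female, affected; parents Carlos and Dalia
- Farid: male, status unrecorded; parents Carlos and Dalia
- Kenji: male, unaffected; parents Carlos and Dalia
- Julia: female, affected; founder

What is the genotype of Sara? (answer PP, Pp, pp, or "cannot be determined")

Pp

From phenotype alone, Sara is PP or Pp.
Sara is affected so carries P and received p from Carlos (pp), so Sara is Pp.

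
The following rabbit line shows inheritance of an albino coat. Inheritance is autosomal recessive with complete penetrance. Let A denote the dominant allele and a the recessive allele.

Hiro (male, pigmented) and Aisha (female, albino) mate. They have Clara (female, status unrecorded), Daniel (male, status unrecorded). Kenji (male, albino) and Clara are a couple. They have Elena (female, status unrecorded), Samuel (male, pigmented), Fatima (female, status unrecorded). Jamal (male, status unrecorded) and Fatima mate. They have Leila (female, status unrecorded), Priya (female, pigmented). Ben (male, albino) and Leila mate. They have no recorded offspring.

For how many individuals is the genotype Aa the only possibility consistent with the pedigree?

Obligate heterozygotes: Clara passed A to Samuel (Aa, whose a came from Kenji) and received a from Aisha (aa), so Clara is Aa; Samuel is pigmented so carries A and received a from Kenji (aa), so Samuel is Aa.
Every other individual is either homozygous by phenotype or has at least one consistent homozygous assignment, so the count is 2.

2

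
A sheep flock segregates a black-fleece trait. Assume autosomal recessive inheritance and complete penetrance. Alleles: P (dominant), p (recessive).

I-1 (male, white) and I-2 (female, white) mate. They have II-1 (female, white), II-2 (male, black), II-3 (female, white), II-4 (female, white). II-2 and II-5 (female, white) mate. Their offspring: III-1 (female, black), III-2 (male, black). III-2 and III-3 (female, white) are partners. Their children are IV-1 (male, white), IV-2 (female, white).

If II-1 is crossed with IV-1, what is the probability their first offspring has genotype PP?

I-1 is white so carries P and passed p to II-2 (pp), so I-1 is Pp.
I-2 is white so carries P and passed p to II-2 (pp), so I-2 is Pp.
II-1 is a white offspring of I-1 (Pp) × I-2 (Pp), whose cross gives 1/4 PP : 1/2 Pp : 1/4 pp; conditioning on being white, II-1 is PP with probability 1/3, Pp with probability 2/3.
IV-1 is white so carries P and received p from III-2 (pp), so IV-1 is Pp.
Summing over parental genotype combinations, P(offspring has genotype PP) = 1/3·1/2 + 2/3·1/4 = 1/3.

1/3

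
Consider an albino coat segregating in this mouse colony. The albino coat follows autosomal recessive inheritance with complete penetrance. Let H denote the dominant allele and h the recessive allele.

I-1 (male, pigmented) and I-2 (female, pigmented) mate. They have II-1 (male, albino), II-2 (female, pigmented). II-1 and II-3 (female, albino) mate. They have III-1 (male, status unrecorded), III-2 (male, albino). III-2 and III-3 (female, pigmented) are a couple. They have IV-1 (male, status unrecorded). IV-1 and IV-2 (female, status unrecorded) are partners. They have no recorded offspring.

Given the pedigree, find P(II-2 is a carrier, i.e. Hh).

I-1 is pigmented so carries H and passed h to II-1 (hh), so I-1 is Hh.
I-2 is pigmented so carries H and passed h to II-1 (hh), so I-2 is Hh.
Their cross gives offspring ratios 1/4 HH : 1/2 Hh : 1/4 hh. Conditioning on II-2 being pigmented, P(Hh) = 1/2 / 3/4 = 2/3.

2/3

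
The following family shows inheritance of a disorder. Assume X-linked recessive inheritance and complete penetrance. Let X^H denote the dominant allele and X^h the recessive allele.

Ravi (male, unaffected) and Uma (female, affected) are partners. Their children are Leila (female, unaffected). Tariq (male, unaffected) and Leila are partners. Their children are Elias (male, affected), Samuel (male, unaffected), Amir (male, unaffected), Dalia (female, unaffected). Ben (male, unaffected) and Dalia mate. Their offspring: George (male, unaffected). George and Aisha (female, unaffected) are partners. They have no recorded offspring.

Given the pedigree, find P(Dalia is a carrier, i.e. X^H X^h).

1/3

Tariq is unaffected, so Tariq is X^H Y.
Leila is unaffected so carries H and received h from Uma (X^h X^h), so Leila is X^H X^h.
Their cross gives offspring ratios 1/2 X^H X^H : 1/2 X^H X^h. Conditioning on Dalia being unaffected, P(X^H X^h) = 1/2 / 1 = 1/2 before taking Dalia's own offspring into account.
Ben is unaffected, so Ben is X^H Y.
Now use Dalia's offspring. Probability of each recorded status — unaffected son George: 1/2 if Dalia is X^H X^h, 1 if X^H X^H.
Bayes: P(X^H X^h) = 1/2·1/2 / (1/2·1/2 + 1/2·1) = 1/3.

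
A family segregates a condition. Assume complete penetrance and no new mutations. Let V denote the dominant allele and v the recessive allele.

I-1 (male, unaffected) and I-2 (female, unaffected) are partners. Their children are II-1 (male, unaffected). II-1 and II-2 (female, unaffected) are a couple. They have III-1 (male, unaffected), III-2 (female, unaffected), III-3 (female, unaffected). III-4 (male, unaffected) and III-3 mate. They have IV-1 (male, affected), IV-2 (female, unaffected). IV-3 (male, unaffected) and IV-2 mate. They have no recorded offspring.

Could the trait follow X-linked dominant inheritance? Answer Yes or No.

No

Under X-linked dominant, IV-1 (affected, male) cannot arise from III-4 (unaffected) × III-3 (unaffected).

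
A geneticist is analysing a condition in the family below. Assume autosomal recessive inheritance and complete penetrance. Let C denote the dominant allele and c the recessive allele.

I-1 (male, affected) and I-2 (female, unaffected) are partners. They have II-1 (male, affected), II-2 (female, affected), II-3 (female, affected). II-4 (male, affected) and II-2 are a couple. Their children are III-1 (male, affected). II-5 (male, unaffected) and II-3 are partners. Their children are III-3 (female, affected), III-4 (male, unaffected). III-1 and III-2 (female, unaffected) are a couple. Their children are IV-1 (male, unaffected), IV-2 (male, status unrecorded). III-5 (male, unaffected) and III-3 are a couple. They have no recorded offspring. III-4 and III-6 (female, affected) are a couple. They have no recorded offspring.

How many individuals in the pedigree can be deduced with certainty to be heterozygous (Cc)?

Obligate heterozygotes: I-2 is unaffected so carries C and passed c to II-1 (cc), so I-2 is Cc; II-5 is unaffected so carries C and passed c to III-3 (cc), so II-5 is Cc; III-4 is unaffected so carries C and received c from II-3 (cc), so III-4 is Cc; IV-1 is unaffected so carries C and received c from III-1 (cc), so IV-1 is Cc.
Every other individual is either homozygous by phenotype or has at least one consistent homozygous assignment, so the count is 4.

4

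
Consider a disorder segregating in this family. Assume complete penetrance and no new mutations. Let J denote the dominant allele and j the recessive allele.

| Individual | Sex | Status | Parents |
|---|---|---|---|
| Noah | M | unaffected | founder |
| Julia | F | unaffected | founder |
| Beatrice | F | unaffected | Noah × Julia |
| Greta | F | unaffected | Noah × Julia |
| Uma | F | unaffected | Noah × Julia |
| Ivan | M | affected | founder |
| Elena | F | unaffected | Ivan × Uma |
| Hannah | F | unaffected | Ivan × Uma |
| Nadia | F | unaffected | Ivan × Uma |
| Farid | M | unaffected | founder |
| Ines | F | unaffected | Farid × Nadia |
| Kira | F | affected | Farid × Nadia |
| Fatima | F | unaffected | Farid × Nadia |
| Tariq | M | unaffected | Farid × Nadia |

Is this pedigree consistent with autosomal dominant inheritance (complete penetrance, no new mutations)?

Under autosomal dominant, Kira (affected, female) cannot arise from Farid (unaffected) × Nadia (unaffected).

No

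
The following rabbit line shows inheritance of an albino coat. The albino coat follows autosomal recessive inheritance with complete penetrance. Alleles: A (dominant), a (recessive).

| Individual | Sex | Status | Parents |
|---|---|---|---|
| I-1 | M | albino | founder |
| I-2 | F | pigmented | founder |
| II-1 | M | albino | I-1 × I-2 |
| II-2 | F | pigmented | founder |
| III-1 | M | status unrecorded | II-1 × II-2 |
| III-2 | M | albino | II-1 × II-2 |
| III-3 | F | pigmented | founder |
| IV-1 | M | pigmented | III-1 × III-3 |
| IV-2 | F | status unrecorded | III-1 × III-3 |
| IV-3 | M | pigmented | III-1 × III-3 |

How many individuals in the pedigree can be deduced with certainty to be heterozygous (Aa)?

Obligate heterozygotes: I-2 is pigmented so carries A and passed a to II-1 (aa), so I-2 is Aa; II-2 is pigmented so carries A and passed a to III-2 (aa), so II-2 is Aa.
Every other individual is either homozygous by phenotype or has at least one consistent homozygous assignment, so the count is 2.

2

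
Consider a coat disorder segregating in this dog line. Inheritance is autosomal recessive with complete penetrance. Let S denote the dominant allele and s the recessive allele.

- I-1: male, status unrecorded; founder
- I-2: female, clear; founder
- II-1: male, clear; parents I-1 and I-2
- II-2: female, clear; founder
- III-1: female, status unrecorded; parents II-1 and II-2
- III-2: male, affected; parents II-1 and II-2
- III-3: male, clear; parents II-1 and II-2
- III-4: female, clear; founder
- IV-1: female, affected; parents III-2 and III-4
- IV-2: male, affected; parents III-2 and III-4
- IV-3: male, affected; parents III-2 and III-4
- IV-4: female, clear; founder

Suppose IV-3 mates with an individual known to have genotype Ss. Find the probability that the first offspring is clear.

IV-3 is affected, so IV-3 is ss.
The cross gives 1/2 Ss : 1/2 ss, so P(offspring is clear) = 1/2.

1/2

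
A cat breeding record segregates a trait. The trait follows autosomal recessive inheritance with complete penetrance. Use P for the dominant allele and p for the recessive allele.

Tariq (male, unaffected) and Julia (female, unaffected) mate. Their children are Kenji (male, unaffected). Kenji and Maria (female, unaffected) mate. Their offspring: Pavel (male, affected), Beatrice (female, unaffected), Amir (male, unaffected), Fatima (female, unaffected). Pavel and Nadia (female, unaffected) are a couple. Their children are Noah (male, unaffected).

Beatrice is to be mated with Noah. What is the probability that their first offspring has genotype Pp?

1/2

Kenji is unaffected so carries P and passed p to Pavel (pp), so Kenji is Pp.
Maria is unaffected so carries P and passed p to Pavel (pp), so Maria is Pp.
Beatrice is an unaffected offspring of Kenji (Pp) × Maria (Pp), whose cross gives 1/4 PP : 1/2 Pp : 1/4 pp; conditioning on being unaffected, Beatrice is PP with probability 1/3, Pp with probability 2/3.
Noah is unaffected so carries P and received p from Pavel (pp), so Noah is Pp.
Summing over parental genotype combinations, P(offspring has genotype Pp) = 1/3·1/2 + 2/3·1/2 = 1/2.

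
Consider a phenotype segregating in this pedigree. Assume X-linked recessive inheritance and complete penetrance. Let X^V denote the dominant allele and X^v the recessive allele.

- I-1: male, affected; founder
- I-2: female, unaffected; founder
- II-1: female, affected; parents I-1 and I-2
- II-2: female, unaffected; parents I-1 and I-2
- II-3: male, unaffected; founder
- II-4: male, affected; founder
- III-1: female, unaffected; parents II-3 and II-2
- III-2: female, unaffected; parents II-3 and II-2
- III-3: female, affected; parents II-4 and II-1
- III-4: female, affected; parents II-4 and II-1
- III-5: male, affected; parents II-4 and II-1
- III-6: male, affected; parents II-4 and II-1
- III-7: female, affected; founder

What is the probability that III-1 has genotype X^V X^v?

1/2

II-3 is unaffected, so II-3 is X^V Y.
II-2 is unaffected so carries V and received v from I-1 (X^v Y), so II-2 is X^V X^v.
Their cross gives offspring ratios 1/2 X^V X^V : 1/2 X^V X^v. Conditioning on III-1 being unaffected, P(X^V X^v) = 1/2 / 1 = 1/2.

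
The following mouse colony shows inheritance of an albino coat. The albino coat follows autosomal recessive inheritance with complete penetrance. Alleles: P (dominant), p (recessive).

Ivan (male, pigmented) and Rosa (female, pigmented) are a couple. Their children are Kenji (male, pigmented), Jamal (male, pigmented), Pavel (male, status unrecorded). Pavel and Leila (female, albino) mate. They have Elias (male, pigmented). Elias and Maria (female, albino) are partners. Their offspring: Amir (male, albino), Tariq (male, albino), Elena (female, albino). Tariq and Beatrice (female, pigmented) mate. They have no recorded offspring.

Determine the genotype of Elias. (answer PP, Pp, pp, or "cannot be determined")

From phenotype alone, Elias is PP or Pp.
Elias is pigmented so carries P and received p from Leila (pp), so Elias is Pp.

Pp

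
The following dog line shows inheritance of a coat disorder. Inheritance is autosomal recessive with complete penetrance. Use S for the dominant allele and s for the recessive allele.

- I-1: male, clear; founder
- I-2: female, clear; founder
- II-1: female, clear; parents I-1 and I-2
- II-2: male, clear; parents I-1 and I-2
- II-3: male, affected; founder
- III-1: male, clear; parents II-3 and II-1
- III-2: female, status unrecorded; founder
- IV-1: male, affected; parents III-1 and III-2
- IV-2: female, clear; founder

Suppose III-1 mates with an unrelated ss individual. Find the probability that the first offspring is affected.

III-1 is clear so carries S and received s from II-3 (ss), so III-1 is Ss.
The cross gives 1/2 Ss : 1/2 ss, so P(offspring is affected) = 1/2.

1/2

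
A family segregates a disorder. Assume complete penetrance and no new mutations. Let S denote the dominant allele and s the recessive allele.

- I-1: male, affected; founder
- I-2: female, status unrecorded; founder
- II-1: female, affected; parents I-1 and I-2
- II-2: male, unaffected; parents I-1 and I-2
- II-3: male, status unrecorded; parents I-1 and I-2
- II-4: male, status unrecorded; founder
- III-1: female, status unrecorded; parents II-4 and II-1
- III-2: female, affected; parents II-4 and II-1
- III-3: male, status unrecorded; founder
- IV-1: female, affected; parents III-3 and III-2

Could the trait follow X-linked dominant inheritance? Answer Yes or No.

Yes

A consistent assignment under X-linked dominant exists: I-1 X^S Y, I-2 X^S X^s, II-1 X^S X^S, II-2 X^s Y, II-3 X^S Y, II-4 X^S Y, III-1 X^S X^S, III-2 X^S X^S, III-3 X^S Y, IV-1 X^S X^S.
In this assignment every recorded phenotype matches its genotype and every non-founder's genotype is obtainable from its parents' genotypes, so the pedigree is consistent.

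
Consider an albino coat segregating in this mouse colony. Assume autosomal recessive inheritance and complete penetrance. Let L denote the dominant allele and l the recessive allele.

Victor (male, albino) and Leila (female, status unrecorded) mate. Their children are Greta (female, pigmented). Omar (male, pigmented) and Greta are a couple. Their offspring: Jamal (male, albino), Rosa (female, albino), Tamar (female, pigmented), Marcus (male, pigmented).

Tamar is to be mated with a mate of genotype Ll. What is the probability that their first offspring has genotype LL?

1/3

Omar is pigmented so carries L and passed l to Jamal (ll), so Omar is Ll.
Greta is pigmented so carries L and received l from Victor (ll), so Greta is Ll.
Tamar is a pigmented offspring of Omar (Ll) × Greta (Ll), whose cross gives 1/4 LL : 1/2 Ll : 1/4 ll; conditioning on being pigmented, Tamar is LL with probability 1/3, Ll with probability 2/3.
Summing over parental genotype combinations, P(offspring has genotype LL) = 1/3·1/2 + 2/3·1/4 = 1/3.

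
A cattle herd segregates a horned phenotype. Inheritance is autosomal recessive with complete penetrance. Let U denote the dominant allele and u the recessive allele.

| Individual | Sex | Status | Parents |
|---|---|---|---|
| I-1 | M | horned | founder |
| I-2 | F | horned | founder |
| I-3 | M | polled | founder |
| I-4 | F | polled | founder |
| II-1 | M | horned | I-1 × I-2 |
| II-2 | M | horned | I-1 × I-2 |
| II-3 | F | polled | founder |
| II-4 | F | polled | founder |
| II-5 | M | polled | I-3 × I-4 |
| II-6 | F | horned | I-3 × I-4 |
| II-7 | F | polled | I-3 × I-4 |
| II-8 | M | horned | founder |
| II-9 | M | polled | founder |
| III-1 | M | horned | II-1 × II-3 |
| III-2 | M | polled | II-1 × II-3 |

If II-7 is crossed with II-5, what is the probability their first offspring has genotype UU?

I-3 is polled so carries U and passed u to II-6 (uu), so I-3 is Uu.
I-4 is polled so carries U and passed u to II-6 (uu), so I-4 is Uu.
II-7 is a polled offspring of I-3 (Uu) × I-4 (Uu), whose cross gives 1/4 UU : 1/2 Uu : 1/4 uu; conditioning on being polled, II-7 is UU with probability 1/3, Uu with probability 2/3.
II-5 is a polled offspring of I-3 (Uu) × I-4 (Uu), whose cross gives 1/4 UU : 1/2 Uu : 1/4 uu; conditioning on being polled, II-5 is UU with probability 1/3, Uu with probability 2/3.
Summing over parental genotype combinations, P(offspring has genotype UU) = 1/9·1 + 2/9·1/2 + 2/9·1/2 + 4/9·1/4 = 4/9.

4/9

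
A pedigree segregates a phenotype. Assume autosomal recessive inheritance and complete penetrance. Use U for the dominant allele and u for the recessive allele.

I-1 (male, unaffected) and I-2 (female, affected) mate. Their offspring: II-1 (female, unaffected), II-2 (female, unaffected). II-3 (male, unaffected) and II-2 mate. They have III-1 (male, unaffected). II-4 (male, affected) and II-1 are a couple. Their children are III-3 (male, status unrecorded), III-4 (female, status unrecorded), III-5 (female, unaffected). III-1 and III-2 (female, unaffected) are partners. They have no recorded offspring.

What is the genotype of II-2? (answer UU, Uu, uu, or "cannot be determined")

From phenotype alone, II-2 is UU or Uu.
II-2 is unaffected so carries U and received u from I-2 (uu), so II-2 is Uu.

Uu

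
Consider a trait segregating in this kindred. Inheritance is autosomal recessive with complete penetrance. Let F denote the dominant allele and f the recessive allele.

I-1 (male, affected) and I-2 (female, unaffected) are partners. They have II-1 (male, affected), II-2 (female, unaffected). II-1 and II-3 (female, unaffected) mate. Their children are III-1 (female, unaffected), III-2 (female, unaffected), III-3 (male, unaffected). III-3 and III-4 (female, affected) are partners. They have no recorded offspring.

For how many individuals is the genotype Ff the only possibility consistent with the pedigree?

5

Obligate heterozygotes: I-2 is unaffected so carries F and passed f to II-1 (ff), so I-2 is Ff; II-2 is unaffected so carries F and received f from I-1 (ff), so II-2 is Ff; III-1 is unaffected so carries F and received f from II-1 (ff), so III-1 is Ff; III-2 is unaffected so carries F and received f from II-1 (ff), so III-2 is Ff; III-3 is unaffected so carries F and received f from II-1 (ff), so III-3 is Ff.
Every other individual is either homozygous by phenotype or has at least one consistent homozygous assignment, so the count is 5.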